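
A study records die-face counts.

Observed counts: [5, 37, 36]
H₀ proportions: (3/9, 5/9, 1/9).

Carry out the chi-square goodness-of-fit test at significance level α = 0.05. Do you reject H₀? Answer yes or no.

reject H₀: yes

n = 78; E_i = n·p_i = [26.00, 43.33, 8.67]
χ² = (5−26.00)²/26.00 + (37−43.33)²/43.33 + (36−8.67)²/8.67 = 104.0923
df = 2
p-value (upper-tail) = 0.00000
At α=0.05: p < α → reject H₀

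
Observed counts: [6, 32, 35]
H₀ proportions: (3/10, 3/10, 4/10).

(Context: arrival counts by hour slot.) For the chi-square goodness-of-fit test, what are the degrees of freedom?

degrees of freedom = 2

df = k − 1 = 3 − 1 = 2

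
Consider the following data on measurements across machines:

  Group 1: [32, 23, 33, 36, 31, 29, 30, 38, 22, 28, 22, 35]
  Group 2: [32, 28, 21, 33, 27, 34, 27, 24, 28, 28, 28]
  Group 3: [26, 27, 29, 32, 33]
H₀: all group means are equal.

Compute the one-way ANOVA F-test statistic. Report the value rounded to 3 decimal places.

Group means [29.92, 28.18, 29.40], grand mean 29.143
SSB = Σnᵢ(x̄ᵢ−x̄)² = 17.676; SSW = ΣΣ(x−x̄ᵢ)² = 501.753
MSB = 17.676/2 = 8.8378; MSW = 501.753/25 = 20.0701
F = MSB/MSW = 0.4403
df = (2, 25)

test statistic = 0.440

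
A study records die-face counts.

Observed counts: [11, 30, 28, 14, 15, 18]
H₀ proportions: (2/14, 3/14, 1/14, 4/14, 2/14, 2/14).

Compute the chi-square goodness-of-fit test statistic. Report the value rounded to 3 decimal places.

test statistic = 61.172

n = 116; E_i = n·p_i = [16.57, 24.86, 8.29, 33.14, 16.57, 16.57]
χ² = (11−16.57)²/16.57 + (30−24.86)²/24.86 + (28−8.29)²/8.29 + (14−33.14)²/33.14 + (15−16.57)²/16.57 + (18−16.57)²/16.57 = 61.1724
df = 5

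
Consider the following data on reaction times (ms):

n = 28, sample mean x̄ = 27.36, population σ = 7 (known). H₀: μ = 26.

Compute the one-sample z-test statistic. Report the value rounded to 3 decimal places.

test statistic = 1.028

SE = σ/√n = 7/√28 = 1.3229
z = (x̄−μ₀)/SE = (27.36−26)/1.3229 = 1.0281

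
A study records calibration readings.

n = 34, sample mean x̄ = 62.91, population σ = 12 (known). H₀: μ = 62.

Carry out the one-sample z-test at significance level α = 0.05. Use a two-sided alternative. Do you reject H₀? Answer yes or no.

SE = σ/√n = 12/√34 = 2.0580
z = (x̄−μ₀)/SE = (62.91−62)/2.0580 = 0.4422
p-value (two-sided) = 0.65836
At α=0.05: p ≥ α → fail to reject H₀

reject H₀: no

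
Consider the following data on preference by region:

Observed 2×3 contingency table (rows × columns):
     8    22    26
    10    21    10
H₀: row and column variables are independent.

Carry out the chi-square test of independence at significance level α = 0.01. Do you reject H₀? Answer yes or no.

reject H₀: no

Row totals [56, 41], col totals [18, 43, 36], n=97
χ² = (8−10.39)²/10.39 + (22−24.82)²/24.82 + (26−20.78)²/20.78 + (10−7.61)²/7.61 + (21−18.18)²/18.18 + (10−15.22)²/15.22 = 5.1604
df = 2
p-value (upper-tail) = 0.07576
At α=0.01: p ≥ α → fail to reject H₀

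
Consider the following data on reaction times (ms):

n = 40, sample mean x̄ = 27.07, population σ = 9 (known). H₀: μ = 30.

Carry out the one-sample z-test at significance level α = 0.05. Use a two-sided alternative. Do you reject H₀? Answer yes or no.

reject H₀: yes

SE = σ/√n = 9/√40 = 1.4230
z = (x̄−μ₀)/SE = (27.07−30)/1.4230 = -2.0590
p-value (two-sided) = 0.03949
At α=0.05: p < α → reject H₀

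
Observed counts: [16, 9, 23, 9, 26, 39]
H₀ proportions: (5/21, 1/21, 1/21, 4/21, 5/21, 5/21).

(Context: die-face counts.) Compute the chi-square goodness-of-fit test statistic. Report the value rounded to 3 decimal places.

n = 122; E_i = n·p_i = [29.05, 5.81, 5.81, 23.24, 29.05, 29.05]
χ² = (16−29.05)²/29.05 + (9−5.81)²/5.81 + (23−5.81)²/5.81 + (9−23.24)²/23.24 + (26−29.05)²/29.05 + (39−29.05)²/29.05 = 70.9332
df = 5

test statistic = 70.933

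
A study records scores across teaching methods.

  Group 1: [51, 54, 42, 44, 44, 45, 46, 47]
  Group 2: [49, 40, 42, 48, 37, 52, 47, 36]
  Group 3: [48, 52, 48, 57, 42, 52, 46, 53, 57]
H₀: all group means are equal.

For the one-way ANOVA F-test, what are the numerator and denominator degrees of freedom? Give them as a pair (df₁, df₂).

degrees of freedom = [2, 22]

k = 3 groups, N = 25 total
df = (k−1, N−k) = (3−1, 25−3) = (2, 22)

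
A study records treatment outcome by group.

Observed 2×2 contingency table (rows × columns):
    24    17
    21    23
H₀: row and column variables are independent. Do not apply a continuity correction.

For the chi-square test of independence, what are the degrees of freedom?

df = (r−1)(c−1) = (2−1)·(2−1) = 1

degrees of freedom = 1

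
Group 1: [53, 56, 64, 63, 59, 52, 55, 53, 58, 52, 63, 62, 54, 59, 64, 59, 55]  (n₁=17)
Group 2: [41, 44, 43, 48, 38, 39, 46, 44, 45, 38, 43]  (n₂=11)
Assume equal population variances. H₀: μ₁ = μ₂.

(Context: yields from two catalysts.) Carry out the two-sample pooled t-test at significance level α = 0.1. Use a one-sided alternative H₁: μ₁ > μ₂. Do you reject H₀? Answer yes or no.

x̄₁=57.706, s₁=4.327, n₁=17
x̄₂=42.636, s₂=3.295, n₂=11
s_p² = [16·4.327² + 10·3.295²]/26 = 15.6952
SE = √(s_p²·(1/17+1/11)) = 1.5330
t = (57.706−42.636)/1.5330 = 9.8301
df = 26
p-value (one-sided, H₁ greater) = 0.00000
At α=0.1: p < α → reject H₀

reject H₀: yes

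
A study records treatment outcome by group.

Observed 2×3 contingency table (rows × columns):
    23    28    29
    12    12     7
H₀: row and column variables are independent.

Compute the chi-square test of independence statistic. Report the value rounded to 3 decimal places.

Row totals [80, 31], col totals [35, 40, 36], n=111
χ² = (23−25.23)²/25.23 + (28−28.83)²/28.83 + (29−25.95)²/25.95 + (12−9.77)²/9.77 + (12−11.17)²/11.17 + (7−10.05)²/10.05 = 2.0754
df = 2

test statistic = 2.075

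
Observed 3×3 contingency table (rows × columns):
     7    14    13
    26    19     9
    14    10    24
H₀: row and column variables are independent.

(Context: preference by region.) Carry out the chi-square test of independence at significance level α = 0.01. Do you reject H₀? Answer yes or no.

Row totals [34, 54, 48], col totals [47, 43, 46], n=136
χ² = (7−11.75)²/11.75 + (14−10.75)²/10.75 + (13−11.50)²/11.50 + (26−18.66)²/18.66 + (19−17.07)²/17.07 + (9−18.26)²/18.26 + (14−16.59)²/16.59 + (10−15.18)²/15.18 + (24−16.24)²/16.24 = 16.7839
df = 4
p-value (upper-tail) = 0.00213
At α=0.01: p < α → reject H₀

reject H₀: yes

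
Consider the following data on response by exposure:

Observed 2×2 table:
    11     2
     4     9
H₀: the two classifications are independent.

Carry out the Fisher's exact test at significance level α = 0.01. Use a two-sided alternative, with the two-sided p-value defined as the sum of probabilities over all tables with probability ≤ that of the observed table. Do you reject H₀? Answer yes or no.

Margins: r₁=13, r₂=13, c₁=15, c₂=11, n=26
p_obs = C(13,11)·C(13,4)/C(26,15); sum pmf over tables with pmf ≤ p_obs
p-value (two-sided) = 0.01542
At α=0.01: p ≥ α → fail to reject H₀

reject H₀: no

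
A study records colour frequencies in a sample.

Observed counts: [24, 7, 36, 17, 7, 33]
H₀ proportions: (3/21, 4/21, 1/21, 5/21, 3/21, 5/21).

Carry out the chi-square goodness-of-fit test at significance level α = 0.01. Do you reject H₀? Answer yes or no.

n = 124; E_i = n·p_i = [17.71, 23.62, 5.90, 29.52, 17.71, 29.52]
χ² = (24−17.71)²/17.71 + (7−23.62)²/23.62 + (36−5.90)²/5.90 + (17−29.52)²/29.52 + (7−17.71)²/17.71 + (33−29.52)²/29.52 = 179.5149
df = 5
p-value (upper-tail) = 0.00000
At α=0.01: p < α → reject H₀

reject H₀: yes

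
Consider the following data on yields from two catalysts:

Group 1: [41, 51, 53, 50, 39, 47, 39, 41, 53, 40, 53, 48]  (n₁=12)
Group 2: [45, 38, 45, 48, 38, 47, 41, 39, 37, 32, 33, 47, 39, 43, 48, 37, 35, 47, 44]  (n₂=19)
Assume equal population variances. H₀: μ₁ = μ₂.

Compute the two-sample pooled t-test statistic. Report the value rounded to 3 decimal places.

test statistic = 2.502

x̄₁=46.250, s₁=5.848, n₁=12
x̄₂=41.211, s₂=5.213, n₂=19
s_p² = [11·5.848² + 18·5.213²]/29 = 29.8417
SE = √(s_p²·(1/12+1/19)) = 2.0143
t = (46.250−41.211)/2.0143 = 2.5018
df = 29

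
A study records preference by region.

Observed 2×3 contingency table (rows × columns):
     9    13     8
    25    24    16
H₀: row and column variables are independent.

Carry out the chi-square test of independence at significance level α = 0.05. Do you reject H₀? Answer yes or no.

reject H₀: no

Row totals [30, 65], col totals [34, 37, 24], n=95
χ² = (9−10.74)²/10.74 + (13−11.68)²/11.68 + (8−7.58)²/7.58 + (25−23.26)²/23.26 + (24−25.32)²/25.32 + (16−16.42)²/16.42 = 0.6614
df = 2
p-value (upper-tail) = 0.71843
At α=0.05: p ≥ α → fail to reject H₀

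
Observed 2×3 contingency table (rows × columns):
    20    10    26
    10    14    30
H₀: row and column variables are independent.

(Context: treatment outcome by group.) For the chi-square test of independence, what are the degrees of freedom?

df = (r−1)(c−1) = (2−1)·(3−1) = 2

degrees of freedom = 2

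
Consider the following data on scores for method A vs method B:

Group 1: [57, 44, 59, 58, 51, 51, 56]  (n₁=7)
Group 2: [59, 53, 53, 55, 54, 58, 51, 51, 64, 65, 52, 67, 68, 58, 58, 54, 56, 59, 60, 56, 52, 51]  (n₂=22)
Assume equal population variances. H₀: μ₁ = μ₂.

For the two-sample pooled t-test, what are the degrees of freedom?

df = n₁ + n₂ − 2 = 7 + 22 − 2 = 27

degrees of freedom = 27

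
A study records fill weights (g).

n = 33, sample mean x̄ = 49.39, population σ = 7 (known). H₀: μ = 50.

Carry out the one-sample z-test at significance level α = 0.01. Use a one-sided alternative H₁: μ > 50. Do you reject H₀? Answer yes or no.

SE = σ/√n = 7/√33 = 1.2185
z = (x̄−μ₀)/SE = (49.39−50)/1.2185 = -0.5006
p-value (one-sided, H₁ greater) = 0.69167
At α=0.01: p ≥ α → fail to reject H₀

reject H₀: no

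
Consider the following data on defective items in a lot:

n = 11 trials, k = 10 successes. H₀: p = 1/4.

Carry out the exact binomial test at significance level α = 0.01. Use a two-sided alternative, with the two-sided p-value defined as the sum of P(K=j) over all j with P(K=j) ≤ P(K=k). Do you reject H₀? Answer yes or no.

Exact binomial: n=11, k=10, p₀=1/4=0.2500
P(X=j) = C(n,j)·p₀^j·(1−p₀)^(n−j); p = Σ P(X=j) over j with P(X=j) ≤ P(X=10)
p-value (two-sided) = 0.00001
At α=0.01: p < α → reject H₀

reject H₀: yes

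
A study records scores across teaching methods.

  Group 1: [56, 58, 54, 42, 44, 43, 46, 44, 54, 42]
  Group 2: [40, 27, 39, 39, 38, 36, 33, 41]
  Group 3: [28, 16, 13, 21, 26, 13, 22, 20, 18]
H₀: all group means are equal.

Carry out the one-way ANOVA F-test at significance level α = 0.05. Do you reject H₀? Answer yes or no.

reject H₀: yes

Group means [48.30, 36.62, 19.67], grand mean 35.296
SSB = Σnᵢ(x̄ᵢ−x̄)² = 3903.655; SSW = ΣΣ(x−x̄ᵢ)² = 739.975
MSB = 3903.655/2 = 1951.8273; MSW = 739.975/24 = 30.8323
F = MSB/MSW = 63.3046
df = (2, 24)
p-value (upper-tail) = 0.00000
At α=0.05: p < α → reject H₀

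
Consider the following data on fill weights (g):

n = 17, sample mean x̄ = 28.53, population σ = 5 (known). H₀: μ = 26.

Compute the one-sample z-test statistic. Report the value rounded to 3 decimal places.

test statistic = 2.086

SE = σ/√n = 5/√17 = 1.2127
z = (x̄−μ₀)/SE = (28.53−26)/1.2127 = 2.0863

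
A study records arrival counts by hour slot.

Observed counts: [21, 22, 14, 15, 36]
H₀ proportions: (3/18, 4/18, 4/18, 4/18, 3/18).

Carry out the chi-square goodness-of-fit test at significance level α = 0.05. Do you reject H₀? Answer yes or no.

reject H₀: yes

n = 108; E_i = n·p_i = [18.00, 24.00, 24.00, 24.00, 18.00]
χ² = (21−18.00)²/18.00 + (22−24.00)²/24.00 + (14−24.00)²/24.00 + (15−24.00)²/24.00 + (36−18.00)²/18.00 = 26.2083
df = 4
p-value (upper-tail) = 0.00003
At α=0.05: p < α → reject H₀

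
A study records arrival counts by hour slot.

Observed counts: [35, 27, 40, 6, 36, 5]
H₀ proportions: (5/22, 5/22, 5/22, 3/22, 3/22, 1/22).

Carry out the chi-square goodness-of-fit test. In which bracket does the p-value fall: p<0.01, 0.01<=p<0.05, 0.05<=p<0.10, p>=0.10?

p-value bracket: p<0.01

n = 149; E_i = n·p_i = [33.86, 33.86, 33.86, 20.32, 20.32, 6.77]
χ² = (35−33.86)²/33.86 + (27−33.86)²/33.86 + (40−33.86)²/33.86 + (6−20.32)²/20.32 + (36−20.32)²/20.32 + (5−6.77)²/6.77 = 25.1987
df = 5
p-value (upper-tail) = 0.00013
→ bracket: p<0.01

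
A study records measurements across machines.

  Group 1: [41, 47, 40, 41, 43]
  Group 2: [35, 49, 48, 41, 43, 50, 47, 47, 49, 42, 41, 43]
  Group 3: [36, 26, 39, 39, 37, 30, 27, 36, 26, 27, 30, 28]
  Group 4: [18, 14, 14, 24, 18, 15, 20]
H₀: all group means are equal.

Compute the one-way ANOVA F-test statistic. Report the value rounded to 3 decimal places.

Group means [42.40, 44.58, 31.75, 17.57], grand mean 34.750
SSB = Σnᵢ(x̄ᵢ−x̄)² = 3626.669; SSW = ΣΣ(x−x̄ᵢ)² = 632.081
MSB = 3626.669/3 = 1208.8897; MSW = 632.081/32 = 19.7525
F = MSB/MSW = 61.2018
df = (3, 32)

test statistic = 61.202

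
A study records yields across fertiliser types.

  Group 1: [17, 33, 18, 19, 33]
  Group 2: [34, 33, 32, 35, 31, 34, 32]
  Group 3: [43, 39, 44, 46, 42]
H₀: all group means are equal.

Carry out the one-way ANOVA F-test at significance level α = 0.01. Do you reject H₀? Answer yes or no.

reject H₀: yes

Group means [24.00, 33.00, 42.80], grand mean 33.235
SSB = Σnᵢ(x̄ᵢ−x̄)² = 884.259; SSW = ΣΣ(x−x̄ᵢ)² = 310.800
MSB = 884.259/2 = 442.1294; MSW = 310.800/14 = 22.2000
F = MSB/MSW = 19.9157
df = (2, 14)
p-value (upper-tail) = 0.00008
At α=0.01: p < α → reject H₀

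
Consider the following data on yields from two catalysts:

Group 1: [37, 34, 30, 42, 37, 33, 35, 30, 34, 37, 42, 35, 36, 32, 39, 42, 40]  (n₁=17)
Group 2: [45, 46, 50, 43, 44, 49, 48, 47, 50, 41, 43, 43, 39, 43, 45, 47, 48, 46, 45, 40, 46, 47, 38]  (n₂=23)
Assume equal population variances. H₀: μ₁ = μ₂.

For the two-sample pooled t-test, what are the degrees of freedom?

degrees of freedom = 38

df = n₁ + n₂ − 2 = 17 + 23 − 2 = 38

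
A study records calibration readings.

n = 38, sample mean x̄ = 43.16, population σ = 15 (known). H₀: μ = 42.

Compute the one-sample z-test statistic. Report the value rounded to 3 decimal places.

SE = σ/√n = 15/√38 = 2.4333
z = (x̄−μ₀)/SE = (43.16−42)/2.4333 = 0.4767

test statistic = 0.477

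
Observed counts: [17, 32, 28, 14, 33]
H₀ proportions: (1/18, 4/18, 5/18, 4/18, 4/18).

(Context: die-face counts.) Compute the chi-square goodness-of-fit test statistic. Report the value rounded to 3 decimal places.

n = 124; E_i = n·p_i = [6.89, 27.56, 34.44, 27.56, 27.56]
χ² = (17−6.89)²/6.89 + (32−27.56)²/27.56 + (28−34.44)²/34.44 + (14−27.56)²/27.56 + (33−27.56)²/27.56 = 24.5073
df = 4

test statistic = 24.507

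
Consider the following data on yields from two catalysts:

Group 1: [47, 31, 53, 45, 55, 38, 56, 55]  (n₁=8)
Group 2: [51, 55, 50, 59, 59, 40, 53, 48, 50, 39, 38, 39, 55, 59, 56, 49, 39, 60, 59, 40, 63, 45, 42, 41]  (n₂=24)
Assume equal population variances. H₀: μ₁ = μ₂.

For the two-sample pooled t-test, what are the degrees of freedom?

df = n₁ + n₂ − 2 = 8 + 24 − 2 = 30

degrees of freedom = 30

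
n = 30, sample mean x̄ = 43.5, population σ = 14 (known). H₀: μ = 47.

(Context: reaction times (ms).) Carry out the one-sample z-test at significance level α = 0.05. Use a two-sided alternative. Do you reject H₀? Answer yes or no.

SE = σ/√n = 14/√30 = 2.5560
z = (x̄−μ₀)/SE = (43.5−47)/2.5560 = -1.3693
p-value (two-sided) = 0.17090
At α=0.05: p ≥ α → fail to reject H₀

reject H₀: no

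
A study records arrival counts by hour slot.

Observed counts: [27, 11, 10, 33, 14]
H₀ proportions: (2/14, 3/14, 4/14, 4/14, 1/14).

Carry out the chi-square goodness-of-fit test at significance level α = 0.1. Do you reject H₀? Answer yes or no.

reject H₀: yes

n = 95; E_i = n·p_i = [13.57, 20.36, 27.14, 27.14, 6.79]
χ² = (27−13.57)²/13.57 + (11−20.36)²/20.36 + (10−27.14)²/27.14 + (33−27.14)²/27.14 + (14−6.79)²/6.79 = 37.3491
df = 4
p-value (upper-tail) = 0.00000
At α=0.1: p < α → reject H₀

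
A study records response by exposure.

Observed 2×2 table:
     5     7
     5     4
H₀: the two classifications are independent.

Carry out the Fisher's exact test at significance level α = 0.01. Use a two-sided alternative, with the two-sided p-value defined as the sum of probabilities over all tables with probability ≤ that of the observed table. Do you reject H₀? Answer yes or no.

Margins: r₁=12, r₂=9, c₁=10, c₂=11, n=21
p_obs = C(12,5)·C(9,5)/C(21,10); sum pmf over tables with pmf ≤ p_obs
p-value (two-sided) = 0.66992
At α=0.01: p ≥ α → fail to reject H₀

reject H₀: no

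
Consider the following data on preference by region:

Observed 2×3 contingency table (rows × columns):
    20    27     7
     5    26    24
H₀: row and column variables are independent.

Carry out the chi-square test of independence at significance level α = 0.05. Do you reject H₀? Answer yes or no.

Row totals [54, 55], col totals [25, 53, 31], n=109
χ² = (20−12.39)²/12.39 + (27−26.26)²/26.26 + (7−15.36)²/15.36 + (5−12.61)²/12.61 + (26−26.74)²/26.74 + (24−15.64)²/15.64 = 18.3338
df = 2
p-value (upper-tail) = 0.00010
At α=0.05: p < α → reject H₀

reject H₀: yes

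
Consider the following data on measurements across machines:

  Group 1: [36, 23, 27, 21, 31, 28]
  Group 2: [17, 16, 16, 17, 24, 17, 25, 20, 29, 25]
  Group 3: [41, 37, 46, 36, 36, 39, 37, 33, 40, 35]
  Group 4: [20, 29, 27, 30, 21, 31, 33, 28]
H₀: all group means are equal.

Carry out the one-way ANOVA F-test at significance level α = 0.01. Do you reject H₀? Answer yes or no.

Group means [27.67, 20.60, 38.00, 27.38], grand mean 28.559
SSB = Σnᵢ(x̄ᵢ−x̄)² = 1540.774; SSW = ΣΣ(x−x̄ᵢ)² = 621.608
MSB = 1540.774/3 = 513.5913; MSW = 621.608/30 = 20.7203
F = MSB/MSW = 24.7869
df = (3, 30)
p-value (upper-tail) = 0.00000
At α=0.01: p < α → reject H₀

reject H₀: yes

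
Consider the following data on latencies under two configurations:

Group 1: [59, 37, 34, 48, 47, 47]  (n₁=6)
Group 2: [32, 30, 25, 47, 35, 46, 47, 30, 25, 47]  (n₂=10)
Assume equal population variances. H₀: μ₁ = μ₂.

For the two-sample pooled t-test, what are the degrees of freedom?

degrees of freedom = 14

df = n₁ + n₂ − 2 = 6 + 10 − 2 = 14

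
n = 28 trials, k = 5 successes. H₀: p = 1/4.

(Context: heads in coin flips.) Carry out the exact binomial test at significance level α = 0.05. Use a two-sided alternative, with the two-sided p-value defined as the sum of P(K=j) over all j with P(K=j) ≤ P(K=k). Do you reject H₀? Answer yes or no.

Exact binomial: n=28, k=5, p₀=1/4=0.2500
P(X=j) = C(n,j)·p₀^j·(1−p₀)^(n−j); p = Σ P(X=j) over j with P(X=j) ≤ P(X=5)
p-value (two-sided) = 0.51365
At α=0.05: p ≥ α → fail to reject H₀

reject H₀: no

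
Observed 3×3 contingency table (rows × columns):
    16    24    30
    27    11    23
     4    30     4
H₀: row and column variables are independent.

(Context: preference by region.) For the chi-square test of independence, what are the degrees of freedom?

degrees of freedom = 4

df = (r−1)(c−1) = (3−1)·(3−1) = 4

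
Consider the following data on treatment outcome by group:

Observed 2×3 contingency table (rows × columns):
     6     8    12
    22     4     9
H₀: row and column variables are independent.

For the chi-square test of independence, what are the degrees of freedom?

df = (r−1)(c−1) = (2−1)·(3−1) = 2

degrees of freedom = 2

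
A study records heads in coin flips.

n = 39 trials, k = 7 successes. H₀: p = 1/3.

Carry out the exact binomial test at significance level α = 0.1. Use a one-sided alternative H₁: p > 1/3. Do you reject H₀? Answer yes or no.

Exact binomial: n=39, k=7, p₀=1/3=0.3333
P(X≥7) from Σ C(n,i)·p₀^i·(1−p₀)^(n−i)
p-value (one-sided, H₁ greater) = 0.98976
At α=0.1: p ≥ α → fail to reject H₀

reject H₀: no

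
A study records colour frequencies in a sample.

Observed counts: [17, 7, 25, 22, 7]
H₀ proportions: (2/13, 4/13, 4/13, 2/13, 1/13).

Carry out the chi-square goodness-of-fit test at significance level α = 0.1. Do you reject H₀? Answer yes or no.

reject H₀: yes

n = 78; E_i = n·p_i = [12.00, 24.00, 24.00, 12.00, 6.00]
χ² = (17−12.00)²/12.00 + (7−24.00)²/24.00 + (25−24.00)²/24.00 + (22−12.00)²/12.00 + (7−6.00)²/6.00 = 22.6667
df = 4
p-value (upper-tail) = 0.00015
At α=0.1: p < α → reject H₀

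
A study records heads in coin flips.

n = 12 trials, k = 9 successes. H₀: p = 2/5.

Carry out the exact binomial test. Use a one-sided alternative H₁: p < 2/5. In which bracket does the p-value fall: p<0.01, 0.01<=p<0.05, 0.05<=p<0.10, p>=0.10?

Exact binomial: n=12, k=9, p₀=2/5=0.4000
P(X≤9) from Σ C(n,i)·p₀^i·(1−p₀)^(n−i)
p-value (one-sided, H₁ less) = 0.99719
→ bracket: p>=0.10

p-value bracket: p>=0.10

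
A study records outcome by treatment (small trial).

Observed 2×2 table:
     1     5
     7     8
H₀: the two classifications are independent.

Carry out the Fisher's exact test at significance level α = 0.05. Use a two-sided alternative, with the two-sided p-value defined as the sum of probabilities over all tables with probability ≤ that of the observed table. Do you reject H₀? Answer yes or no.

reject H₀: no

Margins: r₁=6, r₂=15, c₁=8, c₂=13, n=21
p_obs = C(6,1)·C(15,7)/C(21,8); sum pmf over tables with pmf ≤ p_obs
p-value (two-sided) = 0.33591
At α=0.05: p ≥ α → fail to reject H₀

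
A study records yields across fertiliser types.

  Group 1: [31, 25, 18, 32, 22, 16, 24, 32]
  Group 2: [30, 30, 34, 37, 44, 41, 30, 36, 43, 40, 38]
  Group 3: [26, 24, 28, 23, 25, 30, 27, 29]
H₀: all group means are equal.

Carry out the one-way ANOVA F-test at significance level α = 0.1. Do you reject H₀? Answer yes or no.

Group means [25.00, 36.64, 26.50], grand mean 30.185
SSB = Σnᵢ(x̄ᵢ−x̄)² = 781.529; SSW = ΣΣ(x−x̄ᵢ)² = 582.545
MSB = 781.529/2 = 390.7643; MSW = 582.545/24 = 24.2727
F = MSB/MSW = 16.0989
df = (2, 24)
p-value (upper-tail) = 0.00004
At α=0.1: p < α → reject H₀

reject H₀: yes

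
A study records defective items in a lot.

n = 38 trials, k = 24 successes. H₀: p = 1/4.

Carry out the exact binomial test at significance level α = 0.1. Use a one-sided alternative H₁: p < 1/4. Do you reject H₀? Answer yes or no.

reject H₀: no

Exact binomial: n=38, k=24, p₀=1/4=0.2500
P(X≤24) from Σ C(n,i)·p₀^i·(1−p₀)^(n−i)
p-value (one-sided, H₁ less) = 1.00000
At α=0.1: p ≥ α → fail to reject H₀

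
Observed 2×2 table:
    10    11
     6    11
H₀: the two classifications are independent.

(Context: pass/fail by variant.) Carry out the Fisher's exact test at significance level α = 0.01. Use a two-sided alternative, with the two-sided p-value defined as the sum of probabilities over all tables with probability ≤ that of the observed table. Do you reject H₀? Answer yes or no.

Margins: r₁=21, r₂=17, c₁=16, c₂=22, n=38
p_obs = C(21,10)·C(17,6)/C(38,16); sum pmf over tables with pmf ≤ p_obs
p-value (two-sided) = 0.52054
At α=0.01: p ≥ α → fail to reject H₀

reject H₀: no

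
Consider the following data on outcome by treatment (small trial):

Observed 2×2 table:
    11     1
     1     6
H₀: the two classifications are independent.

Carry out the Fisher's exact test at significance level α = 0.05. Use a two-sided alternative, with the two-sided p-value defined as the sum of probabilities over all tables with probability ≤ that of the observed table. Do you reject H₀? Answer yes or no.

Margins: r₁=12, r₂=7, c₁=12, c₂=7, n=19
p_obs = C(12,11)·C(7,1)/C(19,12); sum pmf over tables with pmf ≤ p_obs
p-value (two-sided) = 0.00169
At α=0.05: p < α → reject H₀

reject H₀: yes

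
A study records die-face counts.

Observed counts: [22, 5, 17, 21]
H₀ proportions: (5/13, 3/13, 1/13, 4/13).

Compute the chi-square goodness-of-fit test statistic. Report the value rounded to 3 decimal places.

test statistic = 35.877

n = 65; E_i = n·p_i = [25.00, 15.00, 5.00, 20.00]
χ² = (22−25.00)²/25.00 + (5−15.00)²/15.00 + (17−5.00)²/5.00 + (21−20.00)²/20.00 = 35.8767
df = 3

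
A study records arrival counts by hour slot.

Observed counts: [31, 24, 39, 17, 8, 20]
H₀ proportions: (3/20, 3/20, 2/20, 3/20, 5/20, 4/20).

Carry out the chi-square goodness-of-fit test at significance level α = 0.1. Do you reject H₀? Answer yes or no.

n = 139; E_i = n·p_i = [20.85, 20.85, 13.90, 20.85, 34.75, 27.80]
χ² = (31−20.85)²/20.85 + (24−20.85)²/20.85 + (39−13.90)²/13.90 + (17−20.85)²/20.85 + (8−34.75)²/34.75 + (20−27.80)²/27.80 = 74.2326
df = 5
p-value (upper-tail) = 0.00000
At α=0.1: p < α → reject H₀

reject H₀: yes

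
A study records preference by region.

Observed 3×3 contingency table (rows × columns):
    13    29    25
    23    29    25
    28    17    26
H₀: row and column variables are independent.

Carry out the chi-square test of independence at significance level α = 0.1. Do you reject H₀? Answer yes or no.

Row totals [67, 77, 71], col totals [64, 75, 76], n=215
χ² = (13−19.94)²/19.94 + (29−23.37)²/23.37 + (25−23.68)²/23.68 + (23−22.92)²/22.92 + (29−26.86)²/26.86 + (25−27.22)²/27.22 + (28−21.13)²/21.13 + (17−24.77)²/24.77 + (26−25.10)²/25.10 = 8.8961
df = 4
p-value (upper-tail) = 0.06375
At α=0.1: p < α → reject H₀

reject H₀: yes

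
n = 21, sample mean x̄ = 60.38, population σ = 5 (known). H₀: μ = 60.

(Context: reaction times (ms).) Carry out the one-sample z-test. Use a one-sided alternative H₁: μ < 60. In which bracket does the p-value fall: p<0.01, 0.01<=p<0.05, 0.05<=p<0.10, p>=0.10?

SE = σ/√n = 5/√21 = 1.0911
z = (x̄−μ₀)/SE = (60.38−60)/1.0911 = 0.3483
p-value (one-sided, H₁ less) = 0.63618
→ bracket: p>=0.10

p-value bracket: p>=0.10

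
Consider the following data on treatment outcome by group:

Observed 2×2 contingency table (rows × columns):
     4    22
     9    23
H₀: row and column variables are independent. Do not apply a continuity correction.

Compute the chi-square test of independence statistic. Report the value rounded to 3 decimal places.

test statistic = 1.339

Row totals [26, 32], col totals [13, 45], n=58
χ² = (4−5.83)²/5.83 + (22−20.17)²/20.17 + (9−7.17)²/7.17 + (23−24.83)²/24.83 = 1.3389
df = 1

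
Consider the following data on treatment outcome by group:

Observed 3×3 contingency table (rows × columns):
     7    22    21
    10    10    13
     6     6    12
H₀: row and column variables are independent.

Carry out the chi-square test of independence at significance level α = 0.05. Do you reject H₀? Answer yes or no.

reject H₀: no

Row totals [50, 33, 24], col totals [23, 38, 46], n=107
χ² = (7−10.75)²/10.75 + (22−17.76)²/17.76 + (21−21.50)²/21.50 + (10−7.09)²/7.09 + (10−11.72)²/11.72 + (13−14.19)²/14.19 + (6−5.16)²/5.16 + (6−8.52)²/8.52 + (12−10.32)²/10.32 = 5.0331
df = 4
p-value (upper-tail) = 0.28392
At α=0.05: p ≥ α → fail to reject H₀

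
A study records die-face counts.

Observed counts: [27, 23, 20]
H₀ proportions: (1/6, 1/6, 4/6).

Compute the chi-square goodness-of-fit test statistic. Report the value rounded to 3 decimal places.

test statistic = 46.400

n = 70; E_i = n·p_i = [11.67, 11.67, 46.67]
χ² = (27−11.67)²/11.67 + (23−11.67)²/11.67 + (20−46.67)²/46.67 = 46.4000
df = 2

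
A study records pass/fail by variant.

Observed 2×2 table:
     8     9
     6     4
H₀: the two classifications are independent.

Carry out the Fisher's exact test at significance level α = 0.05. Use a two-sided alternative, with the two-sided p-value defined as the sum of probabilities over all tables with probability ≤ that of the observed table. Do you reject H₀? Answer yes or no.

reject H₀: no

Margins: r₁=17, r₂=10, c₁=14, c₂=13, n=27
p_obs = C(17,8)·C(10,6)/C(27,14); sum pmf over tables with pmf ≤ p_obs
p-value (two-sided) = 0.69458
At α=0.05: p ≥ α → fail to reject H₀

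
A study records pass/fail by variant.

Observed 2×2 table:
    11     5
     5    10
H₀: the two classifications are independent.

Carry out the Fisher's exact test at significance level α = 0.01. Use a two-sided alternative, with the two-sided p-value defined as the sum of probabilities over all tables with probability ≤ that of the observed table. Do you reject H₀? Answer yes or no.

reject H₀: no

Margins: r₁=16, r₂=15, c₁=16, c₂=15, n=31
p_obs = C(16,11)·C(15,5)/C(31,16); sum pmf over tables with pmf ≤ p_obs
p-value (two-sided) = 0.07560
At α=0.01: p ≥ α → fail to reject H₀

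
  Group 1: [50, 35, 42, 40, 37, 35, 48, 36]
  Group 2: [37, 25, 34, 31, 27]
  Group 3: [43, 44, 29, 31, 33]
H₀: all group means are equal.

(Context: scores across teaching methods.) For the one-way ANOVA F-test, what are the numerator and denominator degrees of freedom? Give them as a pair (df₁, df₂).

k = 3 groups, N = 18 total
df = (k−1, N−k) = (3−1, 18−3) = (2, 15)

degrees of freedom = [2, 15]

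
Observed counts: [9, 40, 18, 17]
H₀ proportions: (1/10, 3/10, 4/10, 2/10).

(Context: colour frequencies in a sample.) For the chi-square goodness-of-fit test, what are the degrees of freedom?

df = k − 1 = 4 − 1 = 3

degrees of freedom = 3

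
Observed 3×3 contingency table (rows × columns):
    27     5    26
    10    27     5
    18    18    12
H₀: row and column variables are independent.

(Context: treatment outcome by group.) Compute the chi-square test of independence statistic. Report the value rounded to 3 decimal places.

Row totals [58, 42, 48], col totals [55, 50, 43], n=148
χ² = (27−21.55)²/21.55 + (5−19.59)²/19.59 + (26−16.85)²/16.85 + (10−15.61)²/15.61 + (27−14.19)²/14.19 + (5−12.20)²/12.20 + (18−17.84)²/17.84 + (18−16.22)²/16.22 + (12−13.95)²/13.95 = 35.5153
df = 4

test statistic = 35.515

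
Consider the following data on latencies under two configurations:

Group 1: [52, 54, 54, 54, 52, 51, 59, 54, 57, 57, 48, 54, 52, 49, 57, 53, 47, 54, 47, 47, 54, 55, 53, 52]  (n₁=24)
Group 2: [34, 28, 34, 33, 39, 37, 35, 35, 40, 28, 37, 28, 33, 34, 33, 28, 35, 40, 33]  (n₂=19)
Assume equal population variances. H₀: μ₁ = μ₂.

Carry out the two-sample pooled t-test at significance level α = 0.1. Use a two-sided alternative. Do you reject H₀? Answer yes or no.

reject H₀: yes

x̄₁=52.750, s₁=3.300, n₁=24
x̄₂=33.895, s₂=3.843, n₂=19
s_p² = [23·3.300² + 18·3.843²]/41 = 12.5924
SE = √(s_p²·(1/24+1/19)) = 1.0897
t = (52.750−33.895)/1.0897 = 17.3032
df = 41
p-value (two-sided) = 0.00000
At α=0.1: p < α → reject H₀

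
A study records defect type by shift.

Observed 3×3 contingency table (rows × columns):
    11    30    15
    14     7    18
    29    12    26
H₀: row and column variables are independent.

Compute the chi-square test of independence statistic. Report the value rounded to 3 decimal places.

Row totals [56, 39, 67], col totals [54, 49, 59], n=162
χ² = (11−18.67)²/18.67 + (30−16.94)²/16.94 + (15−20.40)²/20.40 + (14−13.00)²/13.00 + (7−11.80)²/11.80 + (18−14.20)²/14.20 + (29−22.33)²/22.33 + (12−20.27)²/20.27 + (26−24.40)²/24.40 = 23.1560
df = 4

test statistic = 23.156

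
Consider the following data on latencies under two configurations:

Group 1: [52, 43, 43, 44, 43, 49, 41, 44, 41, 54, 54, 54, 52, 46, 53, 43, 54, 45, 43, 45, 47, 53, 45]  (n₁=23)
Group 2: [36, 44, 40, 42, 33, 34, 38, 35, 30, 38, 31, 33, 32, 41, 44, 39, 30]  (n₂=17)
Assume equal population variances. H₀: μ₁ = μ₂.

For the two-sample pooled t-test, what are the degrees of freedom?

degrees of freedom = 38

df = n₁ + n₂ − 2 = 23 + 17 − 2 = 38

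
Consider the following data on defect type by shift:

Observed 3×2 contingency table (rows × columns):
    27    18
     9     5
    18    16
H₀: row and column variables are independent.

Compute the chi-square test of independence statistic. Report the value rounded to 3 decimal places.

Row totals [45, 14, 34], col totals [54, 39], n=93
χ² = (27−26.13)²/26.13 + (18−18.87)²/18.87 + (9−8.13)²/8.13 + (5−5.87)²/5.87 + (18−19.74)²/19.74 + (16−14.26)²/14.26 = 0.6583
df = 2

test statistic = 0.658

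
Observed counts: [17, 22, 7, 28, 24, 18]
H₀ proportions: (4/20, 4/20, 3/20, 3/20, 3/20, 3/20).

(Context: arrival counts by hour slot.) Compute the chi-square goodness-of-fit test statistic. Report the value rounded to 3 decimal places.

test statistic = 16.917

n = 116; E_i = n·p_i = [23.20, 23.20, 17.40, 17.40, 17.40, 17.40]
χ² = (17−23.20)²/23.20 + (22−23.20)²/23.20 + (7−17.40)²/17.40 + (28−17.40)²/17.40 + (24−17.40)²/17.40 + (18−17.40)²/17.40 = 16.9167
df = 5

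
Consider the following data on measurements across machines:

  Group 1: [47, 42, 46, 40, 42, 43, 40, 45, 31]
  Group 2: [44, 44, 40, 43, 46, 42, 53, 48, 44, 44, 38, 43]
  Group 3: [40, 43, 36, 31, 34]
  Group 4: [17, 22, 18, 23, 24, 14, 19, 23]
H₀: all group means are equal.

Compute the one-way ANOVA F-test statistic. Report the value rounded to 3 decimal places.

test statistic = 60.265

Group means [41.78, 44.08, 36.80, 20.00], grand mean 36.735
SSB = Σnᵢ(x̄ᵢ−x̄)² = 3117.345; SSW = ΣΣ(x−x̄ᵢ)² = 517.272
MSB = 3117.345/3 = 1039.1151; MSW = 517.272/30 = 17.2424
F = MSB/MSW = 60.2651
df = (3, 30)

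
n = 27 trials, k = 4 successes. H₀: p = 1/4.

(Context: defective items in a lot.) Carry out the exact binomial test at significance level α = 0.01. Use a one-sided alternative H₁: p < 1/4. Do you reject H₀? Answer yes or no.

Exact binomial: n=27, k=4, p₀=1/4=0.2500
P(X≤4) from Σ C(n,i)·p₀^i·(1−p₀)^(n−i)
p-value (one-sided, H₁ less) = 0.15832
At α=0.01: p ≥ α → fail to reject H₀

reject H₀: no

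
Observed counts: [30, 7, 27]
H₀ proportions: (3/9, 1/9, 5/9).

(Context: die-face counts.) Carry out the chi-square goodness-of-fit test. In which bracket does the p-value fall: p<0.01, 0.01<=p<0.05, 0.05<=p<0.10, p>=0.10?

n = 64; E_i = n·p_i = [21.33, 7.11, 35.56]
χ² = (30−21.33)²/21.33 + (7−7.11)²/7.11 + (27−35.56)²/35.56 = 5.5813
df = 2
p-value (upper-tail) = 0.06138
→ bracket: 0.05<=p<0.10

p-value bracket: 0.05<=p<0.10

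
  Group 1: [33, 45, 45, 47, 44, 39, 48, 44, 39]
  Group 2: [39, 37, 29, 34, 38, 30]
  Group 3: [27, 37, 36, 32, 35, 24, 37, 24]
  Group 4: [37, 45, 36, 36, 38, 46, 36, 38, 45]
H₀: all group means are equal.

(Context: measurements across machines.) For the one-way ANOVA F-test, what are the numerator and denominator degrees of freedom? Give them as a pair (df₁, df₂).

degrees of freedom = [3, 28]

k = 4 groups, N = 32 total
df = (k−1, N−k) = (4−1, 32−4) = (3, 28)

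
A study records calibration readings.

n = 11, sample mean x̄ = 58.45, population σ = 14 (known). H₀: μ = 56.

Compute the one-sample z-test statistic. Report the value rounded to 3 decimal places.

SE = σ/√n = 14/√11 = 4.2212
z = (x̄−μ₀)/SE = (58.45−56)/4.2212 = 0.5804

test statistic = 0.580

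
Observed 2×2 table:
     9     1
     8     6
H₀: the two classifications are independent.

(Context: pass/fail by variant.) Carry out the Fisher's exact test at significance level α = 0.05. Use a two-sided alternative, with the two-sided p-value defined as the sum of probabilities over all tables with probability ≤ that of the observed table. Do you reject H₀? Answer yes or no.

Margins: r₁=10, r₂=14, c₁=17, c₂=7, n=24
p_obs = C(10,9)·C(14,8)/C(24,17); sum pmf over tables with pmf ≤ p_obs
p-value (two-sided) = 0.17178
At α=0.05: p ≥ α → fail to reject H₀

reject H₀: no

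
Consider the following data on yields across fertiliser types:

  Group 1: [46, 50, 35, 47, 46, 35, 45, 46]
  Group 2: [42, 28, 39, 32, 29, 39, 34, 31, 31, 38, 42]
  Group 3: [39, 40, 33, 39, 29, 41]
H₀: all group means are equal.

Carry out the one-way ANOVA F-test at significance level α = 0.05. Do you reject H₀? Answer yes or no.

reject H₀: yes

Group means [43.75, 35.00, 36.83], grand mean 38.240
SSB = Σnᵢ(x̄ᵢ−x̄)² = 370.227; SSW = ΣΣ(x−x̄ᵢ)² = 598.333
MSB = 370.227/2 = 185.1133; MSW = 598.333/22 = 27.1970
F = MSB/MSW = 6.8064
df = (2, 22)
p-value (upper-tail) = 0.00500
At α=0.05: p < α → reject H₀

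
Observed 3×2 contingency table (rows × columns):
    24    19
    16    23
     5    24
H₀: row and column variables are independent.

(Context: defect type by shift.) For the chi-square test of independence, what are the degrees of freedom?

df = (r−1)(c−1) = (3−1)·(2−1) = 2

degrees of freedom = 2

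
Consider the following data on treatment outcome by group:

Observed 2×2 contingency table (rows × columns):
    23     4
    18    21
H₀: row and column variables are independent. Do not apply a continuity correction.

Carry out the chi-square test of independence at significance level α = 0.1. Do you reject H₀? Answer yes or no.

reject H₀: yes

Row totals [27, 39], col totals [41, 25], n=66
χ² = (23−16.77)²/16.77 + (4−10.23)²/10.23 + (18−24.23)²/24.23 + (21−14.77)²/14.77 = 10.3294
df = 1
p-value (upper-tail) = 0.00131
At α=0.1: p < α → reject H₀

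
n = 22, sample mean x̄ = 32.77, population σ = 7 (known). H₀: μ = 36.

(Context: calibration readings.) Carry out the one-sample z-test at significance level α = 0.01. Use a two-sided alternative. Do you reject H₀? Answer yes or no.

SE = σ/√n = 7/√22 = 1.4924
z = (x̄−μ₀)/SE = (32.77−36)/1.4924 = -2.1643
p-value (two-sided) = 0.03044
At α=0.01: p ≥ α → fail to reject H₀

reject H₀: no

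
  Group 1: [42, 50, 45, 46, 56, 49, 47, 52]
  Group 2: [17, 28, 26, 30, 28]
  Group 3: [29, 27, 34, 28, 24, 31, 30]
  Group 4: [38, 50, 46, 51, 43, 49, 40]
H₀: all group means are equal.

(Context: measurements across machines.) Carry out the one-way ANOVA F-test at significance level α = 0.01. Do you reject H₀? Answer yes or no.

Group means [48.38, 25.80, 29.00, 45.29], grand mean 38.370
SSB = Σnᵢ(x̄ᵢ−x̄)² = 2540.193; SSW = ΣΣ(x−x̄ᵢ)² = 454.104
MSB = 2540.193/3 = 846.7309; MSW = 454.104/23 = 19.7436
F = MSB/MSW = 42.8863
df = (3, 23)
p-value (upper-tail) = 0.00000
At α=0.01: p < α → reject H₀

reject H₀: yes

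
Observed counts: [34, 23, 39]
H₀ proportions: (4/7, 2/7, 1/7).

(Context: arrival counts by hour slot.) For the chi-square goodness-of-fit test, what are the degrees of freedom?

degrees of freedom = 2

df = k − 1 = 3 − 1 = 2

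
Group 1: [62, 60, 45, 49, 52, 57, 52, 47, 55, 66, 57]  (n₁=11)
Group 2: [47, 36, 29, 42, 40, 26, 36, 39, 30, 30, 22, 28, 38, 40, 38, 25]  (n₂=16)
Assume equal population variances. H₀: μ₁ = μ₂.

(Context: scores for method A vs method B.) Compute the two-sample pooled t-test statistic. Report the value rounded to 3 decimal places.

test statistic = 7.683

x̄₁=54.727, s₁=6.482, n₁=11
x̄₂=34.125, s₂=7.079, n₂=16
s_p² = [10·6.482² + 15·7.079²]/25 = 46.8773
SE = √(s_p²·(1/11+1/16)) = 2.6817
t = (54.727−34.125)/2.6817 = 7.6826
df = 25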